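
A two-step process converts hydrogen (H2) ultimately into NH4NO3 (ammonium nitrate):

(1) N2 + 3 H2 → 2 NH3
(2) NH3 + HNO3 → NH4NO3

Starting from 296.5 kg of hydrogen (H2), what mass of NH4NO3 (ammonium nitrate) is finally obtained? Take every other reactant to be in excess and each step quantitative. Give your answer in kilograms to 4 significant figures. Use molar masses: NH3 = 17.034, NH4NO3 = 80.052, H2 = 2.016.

7849 kg

296.5 kg = 296500 g.
n(H2) = 296500 / 2.016 = 147070 mol.
Step 1 gives a 3:2 ratio of H2 to NH3, so n(NH3) = 98049 mol.
In step 2 the NH3:NH4NO3 ratio is 1:1, so n(NH4NO3) = 98049 mol.
Mass of NH4NO3 = 98049 × 80.052 = 7.8490 × 10^6 g = 7849 kg.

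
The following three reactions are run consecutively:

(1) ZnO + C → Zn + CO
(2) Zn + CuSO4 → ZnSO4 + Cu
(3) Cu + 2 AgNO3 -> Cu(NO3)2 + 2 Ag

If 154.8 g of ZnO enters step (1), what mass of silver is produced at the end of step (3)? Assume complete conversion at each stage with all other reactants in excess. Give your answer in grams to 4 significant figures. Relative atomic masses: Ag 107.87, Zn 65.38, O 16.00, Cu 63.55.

410.4 g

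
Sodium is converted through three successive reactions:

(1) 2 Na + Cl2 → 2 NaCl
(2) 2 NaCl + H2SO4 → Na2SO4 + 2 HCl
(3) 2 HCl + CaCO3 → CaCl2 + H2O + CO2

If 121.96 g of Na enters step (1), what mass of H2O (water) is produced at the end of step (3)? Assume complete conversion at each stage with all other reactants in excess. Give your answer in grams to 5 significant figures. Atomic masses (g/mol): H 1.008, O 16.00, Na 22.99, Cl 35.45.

M(Na) = 22.99 g/mol.
M(H2O) = 2(1.008) + 16.00 = 18.016 g/mol.
n(Na) = 121.96 / 22.99 = 5.30492 mol.
Reaction (1): Na→NaCl ratio 2:2 ⇒ n(NaCl) = 5.30492 mol.
Reaction (2): NaCl→HCl ratio 2:2 ⇒ n(HCl) = 5.30492 mol.
Reaction (3): HCl→H2O ratio 2:1 ⇒ n(H2O) = 2.65246 mol.
Mass of H2O = 2.65246 × 18.016 = 47.7867 g.

47.787 g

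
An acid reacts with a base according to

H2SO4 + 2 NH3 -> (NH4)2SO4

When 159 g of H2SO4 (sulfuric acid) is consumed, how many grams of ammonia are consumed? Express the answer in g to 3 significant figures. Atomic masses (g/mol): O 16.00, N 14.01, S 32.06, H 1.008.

M(H2SO4) = 2(1.008) + 32.06 + 4(16.00) = 98.076 g/mol.
M(NH3) = 14.01 + 3(1.008) = 17.034 g/mol.
n(H2SO4) = 159.0 g / 98.076 g/mol = 1.621 mol.
From the equation the H2SO4:NH3 mole ratio is 1:2, so n(NH3) = 1.621 × 2/1 = 3.242 mol.
Mass of NH3 = 3.242 mol × 17.034 g/mol = 55.23 g.

55.2 g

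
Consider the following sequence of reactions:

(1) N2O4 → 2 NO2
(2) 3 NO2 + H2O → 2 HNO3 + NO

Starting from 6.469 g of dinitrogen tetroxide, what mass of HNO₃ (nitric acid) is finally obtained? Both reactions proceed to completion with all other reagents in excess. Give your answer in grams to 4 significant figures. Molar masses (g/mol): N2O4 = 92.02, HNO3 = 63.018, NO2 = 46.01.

n(N2O4) = 6.4690 / 92.02 = 0.070300 mol.
Step 1 gives a 1:2 ratio of N2O4 to NO2, so n(NO2) = 0.14060 mol.
In step 2 the NO2:HNO3 ratio is 3:2, so n(HNO3) = 0.093733 mol.
Mass of HNO3 = 0.093733 × 63.018 = 5.9069 g.

5.907 g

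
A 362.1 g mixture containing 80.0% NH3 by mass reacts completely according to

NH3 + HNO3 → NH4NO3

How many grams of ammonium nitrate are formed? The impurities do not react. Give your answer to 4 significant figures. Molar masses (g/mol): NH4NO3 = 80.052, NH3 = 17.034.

Mass of pure NH3 = 362.1 g × 0.800 = 289.68 g.
n(NH3) = 289.68 g / 17.034 g/mol = 17.006 mol.
From the equation the NH3:NH4NO3 mole ratio is 1:1, so n(NH4NO3) = 17.006 × 1/1 = 17.006 mol.
Mass of NH4NO3 = 17.006 mol × 80.052 g/mol = 1361.4 g.

1361 g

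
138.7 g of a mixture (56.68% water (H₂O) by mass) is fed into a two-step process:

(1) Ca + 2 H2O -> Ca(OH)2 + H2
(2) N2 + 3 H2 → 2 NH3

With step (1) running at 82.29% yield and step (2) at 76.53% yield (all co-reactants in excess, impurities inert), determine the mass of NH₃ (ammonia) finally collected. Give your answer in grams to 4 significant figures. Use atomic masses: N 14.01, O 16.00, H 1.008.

Pure H2O = 138.7 × 0.5668 = 78.615 g.
M(H2O) = 2(1.008) + 16.00 = 18.016 g/mol.
M(NH3) = 14.01 + 3(1.008) = 17.034 g/mol.
n(H2O) = 78.615 / 18.016 = 4.3636 mol.
Step 1 (H2O:H2 = 2:1): theoretical n(H2) = 2.1818 mol; at 82.29% yield, n(H2) = 1.7954 mol.
Step 2 (H2:NH3 = 3:2): theoretical n(NH3) = 1.1969 mol, so theoretical mass = 1.1969 × 17.034 = 20.389 g.
At 76.53% yield, actual mass of NH3 = 20.389 × 0.7653 = 15.604 g.

15.60 g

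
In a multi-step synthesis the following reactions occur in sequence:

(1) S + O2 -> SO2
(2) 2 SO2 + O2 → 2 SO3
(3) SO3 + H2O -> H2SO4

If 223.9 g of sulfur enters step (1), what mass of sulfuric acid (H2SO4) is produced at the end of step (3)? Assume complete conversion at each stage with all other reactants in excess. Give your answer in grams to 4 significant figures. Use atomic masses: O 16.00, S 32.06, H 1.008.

M(S) = 32.06 g/mol.
M(H2SO4) = 2(1.008) + 32.06 + 4(16.00) = 98.076 g/mol.
n(S) = 223.9 / 32.06 = 6.9838 mol.
Reaction (1): S→SO2 ratio 1:1 ⇒ n(SO2) = 6.9838 mol.
Reaction (2): SO2→SO3 ratio 2:2 ⇒ n(SO3) = 6.9838 mol.
Reaction (3): SO3→H2SO4 ratio 1:1 ⇒ n(H2SO4) = 6.9838 mol.
Mass of H2SO4 = 6.9838 × 98.076 = 684.94 g.

684.9 g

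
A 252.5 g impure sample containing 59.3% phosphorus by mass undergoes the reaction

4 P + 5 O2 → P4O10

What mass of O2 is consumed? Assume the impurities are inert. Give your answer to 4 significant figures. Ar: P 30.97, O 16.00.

Mass of pure P = 252.5 g × 0.593 = 149.73 g.
M(P) = 30.97 g/mol.
M(O2) = 2(16.00) = 32.00 g/mol.
n(P) = 149.73 g / 30.97 g/mol = 4.8348 mol.
From the equation the P:O2 mole ratio is 4:5, so n(O2) = 4.8348 × 5/4 = 6.0434 mol.
Mass of O2 = 6.0434 mol × 32.00 g/mol = 193.39 g.

193.4 g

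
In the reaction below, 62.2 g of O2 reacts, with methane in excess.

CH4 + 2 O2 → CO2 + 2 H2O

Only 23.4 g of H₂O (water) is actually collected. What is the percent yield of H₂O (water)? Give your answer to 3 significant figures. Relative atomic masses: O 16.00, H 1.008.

M(O2) = 2(16.00) = 32.00 g/mol.
M(H2O) = 2(1.008) + 16.00 = 18.016 g/mol.
n(O2) = 62.20 g / 32.00 g/mol = 1.944 mol.
From the equation the O2:H2O mole ratio is 2:2, so n(H2O) = 1.944 × 2/2 = 1.944 mol.
Mass of H2O = 1.944 mol × 18.016 g/mol = 35.02 g.
This is the theoretical yield. Percent yield = 23.4 g / 35.02 g × 100% = 66.82%.

66.8 %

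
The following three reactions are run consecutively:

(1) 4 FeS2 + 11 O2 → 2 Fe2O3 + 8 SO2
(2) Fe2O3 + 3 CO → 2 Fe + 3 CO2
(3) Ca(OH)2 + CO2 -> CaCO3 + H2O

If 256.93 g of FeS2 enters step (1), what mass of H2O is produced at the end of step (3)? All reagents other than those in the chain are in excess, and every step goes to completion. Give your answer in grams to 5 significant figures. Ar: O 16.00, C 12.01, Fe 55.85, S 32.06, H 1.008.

57.875 g

M(FeS2) = 55.85 + 2(32.06) = 119.97 g/mol.
M(H2O) = 2(1.008) + 16.00 = 18.016 g/mol.
n(FeS2) = 256.93 / 119.97 = 2.14162 mol.
Reaction (1): FeS2→Fe2O3 ratio 4:2 ⇒ n(Fe2O3) = 1.07081 mol.
Reaction (2): Fe2O3→CO2 ratio 1:3 ⇒ n(CO2) = 3.21243 mol.
Reaction (3): CO2→H2O ratio 1:1 ⇒ n(H2O) = 3.21243 mol.
Mass of H2O = 3.21243 × 18.016 = 57.8751 g.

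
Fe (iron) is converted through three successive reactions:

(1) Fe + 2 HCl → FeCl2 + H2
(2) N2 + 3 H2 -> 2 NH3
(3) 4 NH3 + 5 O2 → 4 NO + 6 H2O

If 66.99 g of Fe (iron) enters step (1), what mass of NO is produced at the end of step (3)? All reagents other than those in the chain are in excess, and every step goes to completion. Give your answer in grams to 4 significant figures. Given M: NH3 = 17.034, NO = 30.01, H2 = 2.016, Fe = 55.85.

24.00 g

n(Fe) = 66.99 / 55.85 = 1.1995 mol.
Reaction (1): Fe→H2 ratio 1:1 ⇒ n(H2) = 1.1995 mol.
Reaction (2): H2→NH3 ratio 3:2 ⇒ n(NH3) = 0.79964 mol.
Reaction (3): NH3→NO ratio 4:4 ⇒ n(NO) = 0.79964 mol.
Mass of NO = 0.79964 × 30.01 = 23.997 g.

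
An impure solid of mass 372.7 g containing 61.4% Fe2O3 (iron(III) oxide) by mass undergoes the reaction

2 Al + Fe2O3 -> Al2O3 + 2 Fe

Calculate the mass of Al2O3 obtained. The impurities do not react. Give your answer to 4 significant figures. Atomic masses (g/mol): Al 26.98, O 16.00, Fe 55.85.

Mass of pure Fe2O3 = 372.7 g × 0.614 = 228.84 g.
M(Fe2O3) = 2(55.85) + 3(16.00) = 159.70 g/mol.
M(Al2O3) = 2(26.98) + 3(16.00) = 101.96 g/mol.
n(Fe2O3) = 228.84 g / 159.70 g/mol = 1.4329 mol.
From the equation the Fe2O3:Al2O3 mole ratio is 1:1, so n(Al2O3) = 1.4329 × 1/1 = 1.4329 mol.
Mass of Al2O3 = 1.4329 mol × 101.96 g/mol = 146.10 g.

146.1 g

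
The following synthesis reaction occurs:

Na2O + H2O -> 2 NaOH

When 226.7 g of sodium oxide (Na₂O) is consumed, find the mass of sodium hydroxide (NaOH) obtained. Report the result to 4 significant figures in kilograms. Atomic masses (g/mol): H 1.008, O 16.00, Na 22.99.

0.2926 kg

M(Na2O) = 2(22.99) + 16.00 = 61.98 g/mol.
M(NaOH) = 22.99 + 16.00 + 1.008 = 39.998 g/mol.
n(Na2O) = 226.70 g / 61.98 g/mol = 3.6576 mol.
From the equation the Na2O:NaOH mole ratio is 1:2, so n(NaOH) = 3.6576 × 2/1 = 7.3153 mol.
Mass of NaOH = 7.3153 mol × 39.998 g/mol = 292.60 g.
Converting to kg: 292.60 g = 0.2926 kg.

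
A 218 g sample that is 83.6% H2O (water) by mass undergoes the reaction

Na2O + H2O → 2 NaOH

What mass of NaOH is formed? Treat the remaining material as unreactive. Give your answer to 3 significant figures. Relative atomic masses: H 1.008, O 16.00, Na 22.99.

Mass of pure H2O = 218 g × 0.836 = 182.2 g.
M(H2O) = 2(1.008) + 16.00 = 18.016 g/mol.
M(NaOH) = 22.99 + 16.00 + 1.008 = 39.998 g/mol.
n(H2O) = 182.2 g / 18.016 g/mol = 10.12 mol.
From the equation the H2O:NaOH mole ratio is 1:2, so n(NaOH) = 10.12 × 2/1 = 20.23 mol.
Mass of NaOH = 20.23 mol × 39.998 g/mol = 809.2 g.

809 g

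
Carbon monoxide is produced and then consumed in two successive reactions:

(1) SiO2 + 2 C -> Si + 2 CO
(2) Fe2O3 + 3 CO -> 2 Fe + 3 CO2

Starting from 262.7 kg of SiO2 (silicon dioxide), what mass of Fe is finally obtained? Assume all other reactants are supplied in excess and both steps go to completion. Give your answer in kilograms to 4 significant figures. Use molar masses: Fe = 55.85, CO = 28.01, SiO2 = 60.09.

262.7 kg = 262700 g.
n(SiO2) = 262700 / 60.09 = 4371.8 mol.
Step 1 gives a 1:2 ratio of SiO2 to CO, so n(CO) = 8743.6 mol.
In step 2 the CO:Fe ratio is 3:2, so n(Fe) = 5829.0 mol.
Mass of Fe = 5829.0 × 55.85 = 325550 g = 325.6 kg.

325.6 kg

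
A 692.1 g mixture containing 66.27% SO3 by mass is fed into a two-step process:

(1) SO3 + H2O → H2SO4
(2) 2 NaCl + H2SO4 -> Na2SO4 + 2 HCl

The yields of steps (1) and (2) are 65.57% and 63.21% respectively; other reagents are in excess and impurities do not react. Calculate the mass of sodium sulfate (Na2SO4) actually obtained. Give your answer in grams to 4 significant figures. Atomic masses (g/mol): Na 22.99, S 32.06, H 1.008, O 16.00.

Pure SO3 = 692.1 × 0.6627 = 458.65 g.
M(SO3) = 32.06 + 3(16.00) = 80.06 g/mol.
M(Na2SO4) = 2(22.99) + 32.06 + 4(16.00) = 142.04 g/mol.
n(SO3) = 458.65 / 80.06 = 5.7289 mol.
Step 1 (SO3:H2SO4 = 1:1): theoretical n(H2SO4) = 5.7289 mol; at 65.57% yield, n(H2SO4) = 3.7564 mol.
Step 2 (H2SO4:Na2SO4 = 1:1): theoretical n(Na2SO4) = 3.7564 mol, so theoretical mass = 3.7564 × 142.04 = 533.56 g.
At 63.21% yield, actual mass of Na2SO4 = 533.56 × 0.6321 = 337.27 g.

337.3 g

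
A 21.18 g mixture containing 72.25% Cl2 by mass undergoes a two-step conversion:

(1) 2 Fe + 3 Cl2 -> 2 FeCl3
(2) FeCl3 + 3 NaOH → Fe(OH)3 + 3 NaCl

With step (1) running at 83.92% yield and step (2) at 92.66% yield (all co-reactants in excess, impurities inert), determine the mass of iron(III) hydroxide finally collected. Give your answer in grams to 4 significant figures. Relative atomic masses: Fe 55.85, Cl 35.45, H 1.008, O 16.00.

11.96 g

Pure Cl2 = 21.18 × 0.7225 = 15.303 g.
M(Cl2) = 2(35.45) = 70.90 g/mol.
M(Fe(OH)3) = 55.85 + 3(16.00) + 3(1.008) = 106.874 g/mol.
n(Cl2) = 15.303 / 70.90 = 0.21583 mol.
Step 1 (Cl2:FeCl3 = 3:2): theoretical n(FeCl3) = 0.14389 mol; at 83.92% yield, n(FeCl3) = 0.12075 mol.
Step 2 (FeCl3:Fe(OH)3 = 1:1): theoretical n(Fe(OH)3) = 0.12075 mol, so theoretical mass = 0.12075 × 106.874 = 12.905 g.
At 92.66% yield, actual mass of Fe(OH)3 = 12.905 × 0.9266 = 11.958 g.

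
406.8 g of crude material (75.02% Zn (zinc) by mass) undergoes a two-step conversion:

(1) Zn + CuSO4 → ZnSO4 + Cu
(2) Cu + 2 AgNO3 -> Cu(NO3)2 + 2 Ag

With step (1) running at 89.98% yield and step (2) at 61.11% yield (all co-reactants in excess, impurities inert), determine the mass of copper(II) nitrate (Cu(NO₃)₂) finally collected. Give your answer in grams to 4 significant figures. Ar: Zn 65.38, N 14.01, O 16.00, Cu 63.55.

Pure Zn = 406.8 × 0.7502 = 305.18 g.
M(Zn) = 65.38 g/mol.
M(Cu(NO3)2) = 63.55 + 2(14.01) + 6(16.00) = 187.57 g/mol.
n(Zn) = 305.18 / 65.38 = 4.6678 mol.
Step 1 (Zn:Cu = 1:1): theoretical n(Cu) = 4.6678 mol; at 89.98% yield, n(Cu) = 4.2001 mol.
Step 2 (Cu:Cu(NO3)2 = 1:1): theoretical n(Cu(NO3)2) = 4.2001 mol, so theoretical mass = 4.2001 × 187.57 = 787.81 g.
At 61.11% yield, actual mass of Cu(NO3)2 = 787.81 × 0.6111 = 481.43 g.

481.4 g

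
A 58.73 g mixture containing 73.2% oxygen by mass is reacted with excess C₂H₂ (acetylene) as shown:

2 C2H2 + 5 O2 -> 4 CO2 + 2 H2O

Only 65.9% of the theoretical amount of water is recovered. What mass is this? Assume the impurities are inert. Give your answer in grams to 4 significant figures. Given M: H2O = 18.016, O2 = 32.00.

Pure O2 available = 58.73 g × 0.732 = 42.990 g.
n(O2) = 42.990 g / 32.00 g/mol = 1.3434 mol.
From the equation the O2:H2O mole ratio is 5:2, so n(H2O) = 1.3434 × 2/5 = 0.53738 mol.
Mass of H2O = 0.53738 mol × 18.016 g/mol = 9.6814 g.
Actual mass collected = 9.6814 g × 0.659 = 6.3801 g.

6.380 g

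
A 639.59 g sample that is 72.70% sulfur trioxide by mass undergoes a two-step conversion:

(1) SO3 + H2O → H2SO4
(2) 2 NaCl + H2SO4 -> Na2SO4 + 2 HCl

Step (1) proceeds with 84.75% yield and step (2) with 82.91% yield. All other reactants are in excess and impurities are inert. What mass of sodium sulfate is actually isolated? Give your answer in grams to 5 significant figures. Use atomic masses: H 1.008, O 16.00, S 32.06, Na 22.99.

Pure SO3 = 639.59 × 0.7270 = 464.982 g.
M(SO3) = 32.06 + 3(16.00) = 80.06 g/mol.
M(Na2SO4) = 2(22.99) + 32.06 + 4(16.00) = 142.04 g/mol.
n(SO3) = 464.982 / 80.06 = 5.80792 mol.
Step 1 (SO3:H2SO4 = 1:1): theoretical n(H2SO4) = 5.80792 mol; at 84.75% yield, n(H2SO4) = 4.92221 mol.
Step 2 (H2SO4:Na2SO4 = 1:1): theoretical n(Na2SO4) = 4.92221 mol, so theoretical mass = 4.92221 × 142.04 = 699.151 g.
At 82.91% yield, actual mass of Na2SO4 = 699.151 × 0.8291 = 579.666 g.

579.67 g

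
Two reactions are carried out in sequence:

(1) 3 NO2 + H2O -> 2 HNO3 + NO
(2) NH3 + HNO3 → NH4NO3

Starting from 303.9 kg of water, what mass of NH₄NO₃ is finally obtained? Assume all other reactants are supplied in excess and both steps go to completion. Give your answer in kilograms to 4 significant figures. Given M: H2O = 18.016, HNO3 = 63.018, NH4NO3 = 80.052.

303.9 kg = 303900 g.
n(H2O) = 303900 / 18.016 = 16868 mol.
Step 1 gives a 1:2 ratio of H2O to HNO3, so n(HNO3) = 33737 mol.
In step 2 the HNO3:NH4NO3 ratio is 1:1, so n(NH4NO3) = 33737 mol.
Mass of NH4NO3 = 33737 × 80.052 = 2.7007 × 10^6 g = 2701 kg.

2701 kg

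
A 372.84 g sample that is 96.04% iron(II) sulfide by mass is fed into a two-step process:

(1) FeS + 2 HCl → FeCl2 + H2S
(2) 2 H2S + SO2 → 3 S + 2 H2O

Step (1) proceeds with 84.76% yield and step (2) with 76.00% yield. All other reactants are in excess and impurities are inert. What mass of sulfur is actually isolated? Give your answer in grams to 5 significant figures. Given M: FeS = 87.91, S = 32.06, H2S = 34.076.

Pure FeS = 372.84 × 0.9604 = 358.076 g.
n(FeS) = 358.076 / 87.91 = 4.07321 mol.
Step 1 (FeS:H2S = 1:1): theoretical n(H2S) = 4.07321 mol; at 84.76% yield, n(H2S) = 3.45245 mol.
Step 2 (H2S:S = 2:3): theoretical n(S) = 5.17867 mol, so theoretical mass = 5.17867 × 32.06 = 166.028 g.
At 76.00% yield, actual mass of S = 166.028 × 0.7600 = 126.182 g.

126.18 g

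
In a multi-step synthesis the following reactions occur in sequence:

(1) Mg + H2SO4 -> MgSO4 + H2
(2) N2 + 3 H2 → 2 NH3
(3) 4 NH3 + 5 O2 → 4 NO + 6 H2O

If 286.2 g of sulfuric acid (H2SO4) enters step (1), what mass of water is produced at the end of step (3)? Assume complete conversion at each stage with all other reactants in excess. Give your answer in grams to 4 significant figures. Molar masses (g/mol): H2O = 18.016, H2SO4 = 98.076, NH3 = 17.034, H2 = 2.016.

n(H2SO4) = 286.2 / 98.076 = 2.9181 mol.
Reaction (1): H2SO4→H2 ratio 1:1 ⇒ n(H2) = 2.9181 mol.
Reaction (2): H2→NH3 ratio 3:2 ⇒ n(NH3) = 1.9454 mol.
Reaction (3): NH3→H2O ratio 4:6 ⇒ n(H2O) = 2.9181 mol.
Mass of H2O = 2.9181 × 18.016 = 52.573 g.

52.57 g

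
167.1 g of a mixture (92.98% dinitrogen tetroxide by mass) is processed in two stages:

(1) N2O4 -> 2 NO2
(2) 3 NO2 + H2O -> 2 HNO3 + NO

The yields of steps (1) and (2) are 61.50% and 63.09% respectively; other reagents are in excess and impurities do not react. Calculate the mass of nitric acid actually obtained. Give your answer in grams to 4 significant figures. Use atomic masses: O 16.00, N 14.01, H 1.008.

55.05 g

Pure N2O4 = 167.1 × 0.9298 = 155.37 g.
M(N2O4) = 2(14.01) + 4(16.00) = 92.02 g/mol.
M(HNO3) = 1.008 + 14.01 + 3(16.00) = 63.018 g/mol.
n(N2O4) = 155.37 / 92.02 = 1.6884 mol.
Step 1 (N2O4:NO2 = 1:2): theoretical n(NO2) = 3.3769 mol; at 61.50% yield, n(NO2) = 2.0768 mol.
Step 2 (NO2:HNO3 = 3:2): theoretical n(HNO3) = 1.3845 mol, so theoretical mass = 1.3845 × 63.018 = 87.249 g.
At 63.09% yield, actual mass of HNO3 = 87.249 × 0.6309 = 55.046 g.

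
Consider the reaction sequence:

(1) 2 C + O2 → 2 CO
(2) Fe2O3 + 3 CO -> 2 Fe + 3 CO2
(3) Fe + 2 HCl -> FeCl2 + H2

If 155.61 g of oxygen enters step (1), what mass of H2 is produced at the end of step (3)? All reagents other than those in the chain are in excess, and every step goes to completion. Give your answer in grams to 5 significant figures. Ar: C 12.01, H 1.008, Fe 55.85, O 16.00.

13.071 g

M(O2) = 2(16.00) = 32.00 g/mol.
M(H2) = 2(1.008) = 2.016 g/mol.
n(O2) = 155.61 / 32.00 = 4.86281 mol.
Reaction (1): O2→CO ratio 1:2 ⇒ n(CO) = 9.72563 mol.
Reaction (2): CO→Fe ratio 3:2 ⇒ n(Fe) = 6.48375 mol.
Reaction (3): Fe→H2 ratio 1:1 ⇒ n(H2) = 6.48375 mol.
Mass of H2 = 6.48375 × 2.016 = 13.0712 g.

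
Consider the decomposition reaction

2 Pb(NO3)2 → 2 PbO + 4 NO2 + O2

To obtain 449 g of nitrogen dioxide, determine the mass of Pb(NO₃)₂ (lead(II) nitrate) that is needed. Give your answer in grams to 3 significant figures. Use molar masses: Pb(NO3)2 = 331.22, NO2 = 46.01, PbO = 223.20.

n(NO2) = 449.0 g / 46.01 g/mol = 9.759 mol.
From the equation the NO2:Pb(NO3)2 mole ratio is 4:2, so n(Pb(NO3)2) = 9.759 × 2/4 = 4.879 mol.
Mass of Pb(NO3)2 = 4.879 mol × 331.22 g/mol = 1616 g.

1620 g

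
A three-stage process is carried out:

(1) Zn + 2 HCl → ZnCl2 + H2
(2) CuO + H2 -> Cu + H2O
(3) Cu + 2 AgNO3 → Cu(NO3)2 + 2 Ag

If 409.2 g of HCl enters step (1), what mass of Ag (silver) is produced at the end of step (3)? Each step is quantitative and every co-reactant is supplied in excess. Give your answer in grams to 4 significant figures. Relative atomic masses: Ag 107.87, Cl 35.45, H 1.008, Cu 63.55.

1211 g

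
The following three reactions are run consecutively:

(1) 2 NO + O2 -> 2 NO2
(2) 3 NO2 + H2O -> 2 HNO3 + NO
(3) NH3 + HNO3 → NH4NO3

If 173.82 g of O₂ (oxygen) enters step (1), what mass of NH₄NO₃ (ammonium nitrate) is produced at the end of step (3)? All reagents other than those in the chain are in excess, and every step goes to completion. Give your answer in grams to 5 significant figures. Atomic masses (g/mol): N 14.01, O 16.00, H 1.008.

579.78 g

M(O2) = 2(16.00) = 32.00 g/mol.
M(NH4NO3) = 2(14.01) + 4(1.008) + 3(16.00) = 80.052 g/mol.
n(O2) = 173.82 / 32.00 = 5.43187 mol.
Reaction (1): O2→NO2 ratio 1:2 ⇒ n(NO2) = 10.8637 mol.
Reaction (2): NO2→HNO3 ratio 3:2 ⇒ n(HNO3) = 7.24250 mol.
Reaction (3): HNO3→NH4NO3 ratio 1:1 ⇒ n(NH4NO3) = 7.24250 mol.
Mass of NH4NO3 = 7.24250 × 80.052 = 579.777 g.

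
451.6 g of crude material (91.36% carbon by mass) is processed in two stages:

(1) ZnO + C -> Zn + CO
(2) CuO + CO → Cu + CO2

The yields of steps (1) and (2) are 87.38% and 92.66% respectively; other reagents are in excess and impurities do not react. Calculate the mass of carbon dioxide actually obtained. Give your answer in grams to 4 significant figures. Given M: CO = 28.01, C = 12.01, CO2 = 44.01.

Pure C = 451.6 × 0.9136 = 412.58 g.
n(C) = 412.58 / 12.01 = 34.353 mol.
Step 1 (C:CO = 1:1): theoretical n(CO) = 34.353 mol; at 87.38% yield, n(CO) = 30.018 mol.
Step 2 (CO:CO2 = 1:1): theoretical n(CO2) = 30.018 mol, so theoretical mass = 30.018 × 44.01 = 1321.1 g.
At 92.66% yield, actual mass of CO2 = 1321.1 × 0.9266 = 1224.1 g.

1224 g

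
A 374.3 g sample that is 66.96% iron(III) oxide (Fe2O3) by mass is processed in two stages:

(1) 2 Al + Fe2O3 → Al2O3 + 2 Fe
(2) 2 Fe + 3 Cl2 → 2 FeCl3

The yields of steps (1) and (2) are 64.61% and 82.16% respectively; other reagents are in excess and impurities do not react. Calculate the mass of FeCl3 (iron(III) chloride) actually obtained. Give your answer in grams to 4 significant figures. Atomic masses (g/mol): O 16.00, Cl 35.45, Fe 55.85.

270.3 g

Pure Fe2O3 = 374.3 × 0.6696 = 250.63 g.
M(Fe2O3) = 2(55.85) + 3(16.00) = 159.70 g/mol.
M(FeCl3) = 55.85 + 3(35.45) = 162.20 g/mol.
n(Fe2O3) = 250.63 / 159.70 = 1.5694 mol.
Step 1 (Fe2O3:Fe = 1:2): theoretical n(Fe) = 3.1388 mol; at 64.61% yield, n(Fe) = 2.0280 mol.
Step 2 (Fe:FeCl3 = 2:2): theoretical n(FeCl3) = 2.0280 mol, so theoretical mass = 2.0280 × 162.20 = 328.94 g.
At 82.16% yield, actual mass of FeCl3 = 328.94 × 0.8216 = 270.25 g.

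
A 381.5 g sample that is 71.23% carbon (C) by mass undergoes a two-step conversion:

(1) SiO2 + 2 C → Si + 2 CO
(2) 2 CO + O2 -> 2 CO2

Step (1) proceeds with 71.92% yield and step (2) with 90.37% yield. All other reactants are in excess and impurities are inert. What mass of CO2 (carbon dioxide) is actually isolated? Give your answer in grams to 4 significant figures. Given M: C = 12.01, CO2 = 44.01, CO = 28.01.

647.2 g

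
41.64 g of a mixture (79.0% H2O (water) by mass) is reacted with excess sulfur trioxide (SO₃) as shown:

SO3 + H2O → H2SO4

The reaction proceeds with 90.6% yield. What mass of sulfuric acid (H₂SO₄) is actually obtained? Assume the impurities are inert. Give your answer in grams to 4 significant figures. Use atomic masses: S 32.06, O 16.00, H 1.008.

162.2 g

Pure H2O available = 41.64 g × 0.790 = 32.896 g.
M(H2O) = 2(1.008) + 16.00 = 18.016 g/mol.
M(H2SO4) = 2(1.008) + 32.06 + 4(16.00) = 98.076 g/mol.
n(H2O) = 32.896 g / 18.016 g/mol = 1.8259 mol.
From the equation the H2O:H2SO4 mole ratio is 1:1, so n(H2SO4) = 1.8259 × 1/1 = 1.8259 mol.
Mass of H2SO4 = 1.8259 mol × 98.076 g/mol = 179.08 g.
Actual mass collected = 179.08 g × 0.906 = 162.24 g.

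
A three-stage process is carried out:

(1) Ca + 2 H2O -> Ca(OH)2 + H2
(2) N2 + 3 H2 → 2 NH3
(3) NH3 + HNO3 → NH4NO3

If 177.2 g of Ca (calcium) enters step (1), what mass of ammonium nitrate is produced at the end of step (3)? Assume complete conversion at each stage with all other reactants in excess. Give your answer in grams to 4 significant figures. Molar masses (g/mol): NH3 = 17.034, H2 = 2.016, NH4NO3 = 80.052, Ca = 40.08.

235.9 g

n(Ca) = 177.2 / 40.08 = 4.4212 mol.
Reaction (1): Ca→H2 ratio 1:1 ⇒ n(H2) = 4.4212 mol.
Reaction (2): H2→NH3 ratio 3:2 ⇒ n(NH3) = 2.9474 mol.
Reaction (3): NH3→NH4NO3 ratio 1:1 ⇒ n(NH4NO3) = 2.9474 mol.
Mass of NH4NO3 = 2.9474 × 80.052 = 235.95 g.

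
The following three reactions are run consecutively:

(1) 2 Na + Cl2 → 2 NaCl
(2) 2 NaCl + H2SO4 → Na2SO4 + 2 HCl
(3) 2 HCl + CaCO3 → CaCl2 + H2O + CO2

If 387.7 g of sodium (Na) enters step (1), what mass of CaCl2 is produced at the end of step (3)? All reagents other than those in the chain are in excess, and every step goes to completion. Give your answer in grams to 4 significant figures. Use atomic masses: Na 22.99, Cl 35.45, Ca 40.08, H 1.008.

935.8 g

M(Na) = 22.99 g/mol.
M(CaCl2) = 40.08 + 2(35.45) = 110.98 g/mol.
n(Na) = 387.7 / 22.99 = 16.864 mol.
Reaction (1): Na→NaCl ratio 2:2 ⇒ n(NaCl) = 16.864 mol.
Reaction (2): NaCl→HCl ratio 2:2 ⇒ n(HCl) = 16.864 mol.
Reaction (3): HCl→CaCl2 ratio 2:1 ⇒ n(CaCl2) = 8.4319 mol.
Mass of CaCl2 = 8.4319 × 110.98 = 935.78 g.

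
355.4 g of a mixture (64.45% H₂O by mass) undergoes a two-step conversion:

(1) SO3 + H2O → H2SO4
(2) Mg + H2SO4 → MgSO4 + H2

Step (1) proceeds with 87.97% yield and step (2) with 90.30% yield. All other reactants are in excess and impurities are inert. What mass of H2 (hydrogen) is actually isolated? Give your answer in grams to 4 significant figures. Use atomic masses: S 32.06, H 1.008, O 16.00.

20.36 g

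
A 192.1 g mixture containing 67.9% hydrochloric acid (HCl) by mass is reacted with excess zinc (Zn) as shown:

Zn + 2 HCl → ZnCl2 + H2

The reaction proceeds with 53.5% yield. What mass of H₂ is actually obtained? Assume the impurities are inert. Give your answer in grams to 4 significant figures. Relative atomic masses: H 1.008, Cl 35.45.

1.929 g

Pure HCl available = 192.1 g × 0.679 = 130.44 g.
M(HCl) = 1.008 + 35.45 = 36.458 g/mol.
M(H2) = 2(1.008) = 2.016 g/mol.
n(HCl) = 130.44 g / 36.458 g/mol = 3.5777 mol.
From the equation the HCl:H2 mole ratio is 2:1, so n(H2) = 3.5777 × 1/2 = 1.7889 mol.
Mass of H2 = 1.7889 mol × 2.016 g/mol = 3.6063 g.
Actual mass collected = 3.6063 g × 0.535 = 1.9294 g.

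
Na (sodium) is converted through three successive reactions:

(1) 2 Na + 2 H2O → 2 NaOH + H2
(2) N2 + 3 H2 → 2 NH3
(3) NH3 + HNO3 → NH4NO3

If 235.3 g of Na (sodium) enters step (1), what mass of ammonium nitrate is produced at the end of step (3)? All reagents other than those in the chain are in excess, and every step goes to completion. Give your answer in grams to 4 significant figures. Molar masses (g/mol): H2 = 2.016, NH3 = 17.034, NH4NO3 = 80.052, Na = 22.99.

n(Na) = 235.3 / 22.99 = 10.235 mol.
Reaction (1): Na→H2 ratio 2:1 ⇒ n(H2) = 5.1174 mol.
Reaction (2): H2→NH3 ratio 3:2 ⇒ n(NH3) = 3.4116 mol.
Reaction (3): NH3→NH4NO3 ratio 1:1 ⇒ n(NH4NO3) = 3.4116 mol.
Mass of NH4NO3 = 3.4116 × 80.052 = 273.11 g.

273.1 g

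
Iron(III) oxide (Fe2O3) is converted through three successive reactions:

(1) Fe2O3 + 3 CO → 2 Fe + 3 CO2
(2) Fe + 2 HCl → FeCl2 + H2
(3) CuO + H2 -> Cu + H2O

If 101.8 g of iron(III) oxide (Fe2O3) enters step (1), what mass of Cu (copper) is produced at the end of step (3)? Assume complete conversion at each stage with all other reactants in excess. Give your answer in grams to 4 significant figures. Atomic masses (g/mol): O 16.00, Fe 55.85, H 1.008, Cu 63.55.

81.02 g

M(Fe2O3) = 2(55.85) + 3(16.00) = 159.70 g/mol.
M(Cu) = 63.55 g/mol.
n(Fe2O3) = 101.8 / 159.70 = 0.63745 mol.
Reaction (1): Fe2O3→Fe ratio 1:2 ⇒ n(Fe) = 1.2749 mol.
Reaction (2): Fe→H2 ratio 1:1 ⇒ n(H2) = 1.2749 mol.
Reaction (3): H2→Cu ratio 1:1 ⇒ n(Cu) = 1.2749 mol.
Mass of Cu = 1.2749 × 63.55 = 81.019 g.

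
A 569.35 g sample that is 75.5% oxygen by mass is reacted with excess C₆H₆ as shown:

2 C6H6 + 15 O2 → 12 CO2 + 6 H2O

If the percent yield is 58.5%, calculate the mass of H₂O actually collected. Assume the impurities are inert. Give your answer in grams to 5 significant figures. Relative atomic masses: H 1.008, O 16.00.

56.631 g

Pure O2 available = 569.35 g × 0.755 = 429.859 g.
M(O2) = 2(16.00) = 32.00 g/mol.
M(H2O) = 2(1.008) + 16.00 = 18.016 g/mol.
n(O2) = 429.859 g / 32.00 g/mol = 13.4331 mol.
From the equation the O2:H2O mole ratio is 15:6, so n(H2O) = 13.4331 × 6/15 = 5.37324 mol.
Mass of H2O = 5.37324 mol × 18.016 g/mol = 96.8043 g.
Actual mass collected = 96.8043 g × 0.585 = 56.6305 g.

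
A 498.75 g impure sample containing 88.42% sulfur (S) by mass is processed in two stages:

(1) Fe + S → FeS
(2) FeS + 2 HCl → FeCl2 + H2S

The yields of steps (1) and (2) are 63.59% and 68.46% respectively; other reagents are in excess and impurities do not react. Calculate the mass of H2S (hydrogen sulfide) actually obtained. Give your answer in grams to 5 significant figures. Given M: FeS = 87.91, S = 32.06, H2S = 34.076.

Pure S = 498.75 × 0.8842 = 440.995 g.
n(S) = 440.995 / 32.06 = 13.7553 mol.
Step 1 (S:FeS = 1:1): theoretical n(FeS) = 13.7553 mol; at 63.59% yield, n(FeS) = 8.74699 mol.
Step 2 (FeS:H2S = 1:1): theoretical n(H2S) = 8.74699 mol, so theoretical mass = 8.74699 × 34.076 = 298.062 g.
At 68.46% yield, actual mass of H2S = 298.062 × 0.6846 = 204.054 g.

204.05 g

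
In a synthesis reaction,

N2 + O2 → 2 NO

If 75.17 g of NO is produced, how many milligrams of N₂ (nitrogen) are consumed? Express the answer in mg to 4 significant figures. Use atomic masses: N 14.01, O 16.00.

35090 mg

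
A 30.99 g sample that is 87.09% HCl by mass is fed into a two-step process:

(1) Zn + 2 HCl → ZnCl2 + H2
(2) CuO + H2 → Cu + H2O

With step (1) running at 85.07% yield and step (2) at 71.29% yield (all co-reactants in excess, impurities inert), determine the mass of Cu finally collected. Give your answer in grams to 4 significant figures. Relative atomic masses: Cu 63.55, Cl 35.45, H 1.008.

14.27 g

Pure HCl = 30.99 × 0.8709 = 26.989 g.
M(HCl) = 1.008 + 35.45 = 36.458 g/mol.
M(Cu) = 63.55 g/mol.
n(HCl) = 26.989 / 36.458 = 0.74028 mol.
Step 1 (HCl:H2 = 2:1): theoretical n(H2) = 0.37014 mol; at 85.07% yield, n(H2) = 0.31488 mol.
Step 2 (H2:Cu = 1:1): theoretical n(Cu) = 0.31488 mol, so theoretical mass = 0.31488 × 63.55 = 20.011 g.
At 71.29% yield, actual mass of Cu = 20.011 × 0.7129 = 14.266 g.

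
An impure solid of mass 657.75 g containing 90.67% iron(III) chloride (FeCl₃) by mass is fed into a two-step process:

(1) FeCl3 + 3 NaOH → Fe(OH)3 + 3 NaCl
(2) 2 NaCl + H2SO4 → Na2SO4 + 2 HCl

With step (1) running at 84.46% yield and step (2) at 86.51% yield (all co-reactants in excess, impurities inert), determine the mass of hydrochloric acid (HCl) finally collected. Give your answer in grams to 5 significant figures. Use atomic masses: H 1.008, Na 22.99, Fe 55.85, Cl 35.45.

293.84 g

Pure FeCl3 = 657.75 × 0.9067 = 596.382 g.
M(FeCl3) = 55.85 + 3(35.45) = 162.20 g/mol.
M(HCl) = 1.008 + 35.45 = 36.458 g/mol.
n(FeCl3) = 596.382 / 162.20 = 3.67683 mol.
Step 1 (FeCl3:NaCl = 1:3): theoretical n(NaCl) = 11.0305 mol; at 84.46% yield, n(NaCl) = 9.31635 mol.
Step 2 (NaCl:HCl = 2:2): theoretical n(HCl) = 9.31635 mol, so theoretical mass = 9.31635 × 36.458 = 339.656 g.
At 86.51% yield, actual mass of HCl = 339.656 × 0.8651 = 293.836 g.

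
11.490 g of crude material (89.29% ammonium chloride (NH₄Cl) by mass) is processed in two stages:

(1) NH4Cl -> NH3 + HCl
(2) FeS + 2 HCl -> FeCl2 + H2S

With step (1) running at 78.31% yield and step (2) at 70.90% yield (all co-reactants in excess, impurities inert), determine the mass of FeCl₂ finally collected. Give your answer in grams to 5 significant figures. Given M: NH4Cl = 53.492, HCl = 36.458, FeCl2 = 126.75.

Pure NH4Cl = 11.490 × 0.8929 = 10.2594 g.
n(NH4Cl) = 10.2594 / 53.492 = 0.191794 mol.
Step 1 (NH4Cl:HCl = 1:1): theoretical n(HCl) = 0.191794 mol; at 78.31% yield, n(HCl) = 0.150194 mol.
Step 2 (HCl:FeCl2 = 2:1): theoretical n(FeCl2) = 0.0750968 mol, so theoretical mass = 0.0750968 × 126.75 = 9.51852 g.
At 70.90% yield, actual mass of FeCl2 = 9.51852 × 0.7090 = 6.74863 g.

6.7486 g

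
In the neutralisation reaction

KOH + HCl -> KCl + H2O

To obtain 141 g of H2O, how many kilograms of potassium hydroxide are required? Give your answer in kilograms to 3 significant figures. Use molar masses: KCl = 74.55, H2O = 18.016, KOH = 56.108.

n(H2O) = 141.0 g / 18.016 g/mol = 7.826 mol.
From the equation the H2O:KOH mole ratio is 1:1, so n(KOH) = 7.826 × 1/1 = 7.826 mol.
Mass of KOH = 7.826 mol × 56.108 g/mol = 439.1 g.
Converting to kg: 439.1 g = 0.439 kg.

0.439 kg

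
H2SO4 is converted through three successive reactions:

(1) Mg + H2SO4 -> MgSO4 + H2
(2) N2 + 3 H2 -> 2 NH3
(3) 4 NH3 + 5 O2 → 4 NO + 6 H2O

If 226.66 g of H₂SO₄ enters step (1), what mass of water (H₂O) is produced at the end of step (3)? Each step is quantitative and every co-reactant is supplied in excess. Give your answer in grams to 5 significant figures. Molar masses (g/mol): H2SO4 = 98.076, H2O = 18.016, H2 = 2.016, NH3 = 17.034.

n(H2SO4) = 226.66 / 98.076 = 2.31106 mol.
Reaction (1): H2SO4→H2 ratio 1:1 ⇒ n(H2) = 2.31106 mol.
Reaction (2): H2→NH3 ratio 3:2 ⇒ n(NH3) = 1.54071 mol.
Reaction (3): NH3→H2O ratio 4:6 ⇒ n(H2O) = 2.31106 mol.
Mass of H2O = 2.31106 × 18.016 = 41.6361 g.

41.636 g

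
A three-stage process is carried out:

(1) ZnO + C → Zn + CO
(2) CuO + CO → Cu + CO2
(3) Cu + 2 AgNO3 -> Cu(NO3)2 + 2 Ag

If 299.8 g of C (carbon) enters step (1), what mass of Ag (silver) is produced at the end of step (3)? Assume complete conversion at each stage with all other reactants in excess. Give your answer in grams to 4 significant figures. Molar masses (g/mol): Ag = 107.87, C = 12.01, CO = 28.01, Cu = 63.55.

n(C) = 299.8 / 12.01 = 24.963 mol.
Reaction (1): C→CO ratio 1:1 ⇒ n(CO) = 24.963 mol.
Reaction (2): CO→Cu ratio 1:1 ⇒ n(Cu) = 24.963 mol.
Reaction (3): Cu→Ag ratio 1:2 ⇒ n(Ag) = 49.925 mol.
Mass of Ag = 49.925 × 107.87 = 5385.4 g.

5385 g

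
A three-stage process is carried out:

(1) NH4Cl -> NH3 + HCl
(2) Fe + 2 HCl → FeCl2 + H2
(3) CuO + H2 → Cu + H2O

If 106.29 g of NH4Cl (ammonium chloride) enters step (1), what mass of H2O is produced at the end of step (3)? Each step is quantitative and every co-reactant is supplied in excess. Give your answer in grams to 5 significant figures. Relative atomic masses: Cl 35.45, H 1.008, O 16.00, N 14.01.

M(NH4Cl) = 14.01 + 4(1.008) + 35.45 = 53.492 g/mol.
M(H2O) = 2(1.008) + 16.00 = 18.016 g/mol.
n(NH4Cl) = 106.29 / 53.492 = 1.98703 mol.
Reaction (1): NH4Cl→HCl ratio 1:1 ⇒ n(HCl) = 1.98703 mol.
Reaction (2): HCl→H2 ratio 2:1 ⇒ n(H2) = 0.993513 mol.
Reaction (3): H2→H2O ratio 1:1 ⇒ n(H2O) = 0.993513 mol.
Mass of H2O = 0.993513 × 18.016 = 17.8991 g.

17.899 g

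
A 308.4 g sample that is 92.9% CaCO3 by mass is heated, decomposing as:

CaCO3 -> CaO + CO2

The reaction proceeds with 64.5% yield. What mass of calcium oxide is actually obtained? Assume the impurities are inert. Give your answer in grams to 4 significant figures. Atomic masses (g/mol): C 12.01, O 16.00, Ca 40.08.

103.5 g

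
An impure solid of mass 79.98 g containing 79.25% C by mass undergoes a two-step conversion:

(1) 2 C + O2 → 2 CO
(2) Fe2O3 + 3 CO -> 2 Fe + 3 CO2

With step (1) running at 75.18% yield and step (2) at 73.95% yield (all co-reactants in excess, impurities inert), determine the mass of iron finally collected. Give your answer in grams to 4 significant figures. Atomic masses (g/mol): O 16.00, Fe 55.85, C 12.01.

109.2 g

Pure C = 79.98 × 0.7925 = 63.384 g.
M(C) = 12.01 g/mol.
M(Fe) = 55.85 g/mol.
n(C) = 63.384 / 12.01 = 5.2776 mol.
Step 1 (C:CO = 2:2): theoretical n(CO) = 5.2776 mol; at 75.18% yield, n(CO) = 3.9677 mol.
Step 2 (CO:Fe = 3:2): theoretical n(Fe) = 2.6451 mol, so theoretical mass = 2.6451 × 55.85 = 147.73 g.
At 73.95% yield, actual mass of Fe = 147.73 × 0.7395 = 109.25 g.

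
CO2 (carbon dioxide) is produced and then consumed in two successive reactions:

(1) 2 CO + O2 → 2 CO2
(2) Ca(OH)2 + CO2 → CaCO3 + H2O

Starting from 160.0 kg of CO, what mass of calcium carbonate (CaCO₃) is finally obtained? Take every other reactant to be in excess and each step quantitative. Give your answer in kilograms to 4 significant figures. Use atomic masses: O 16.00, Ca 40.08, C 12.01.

M(CO) = 12.01 + 16.00 = 28.01 g/mol.
M(CaCO3) = 40.08 + 12.01 + 3(16.00) = 100.09 g/mol.
160.0 kg = 160000 g.
n(CO) = 160000 / 28.01 = 5712.2 mol.
Step 1 gives a 2:2 ratio of CO to CO2, so n(CO2) = 5712.2 mol.
In step 2 the CO2:CaCO3 ratio is 1:1, so n(CaCO3) = 5712.2 mol.
Mass of CaCO3 = 5712.2 × 100.09 = 571740 g = 571.7 kg.

571.7 kg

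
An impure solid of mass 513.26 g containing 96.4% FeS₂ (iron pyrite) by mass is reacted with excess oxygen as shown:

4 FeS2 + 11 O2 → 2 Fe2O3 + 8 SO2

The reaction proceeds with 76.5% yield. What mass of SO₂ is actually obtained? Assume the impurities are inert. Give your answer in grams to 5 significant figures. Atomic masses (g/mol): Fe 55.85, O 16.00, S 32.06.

Pure FeS2 available = 513.26 g × 0.964 = 494.783 g.
M(FeS2) = 55.85 + 2(32.06) = 119.97 g/mol.
M(SO2) = 32.06 + 2(16.00) = 64.06 g/mol.
n(FeS2) = 494.783 g / 119.97 g/mol = 4.12422 mol.
From the equation the FeS2:SO2 mole ratio is 4:8, so n(SO2) = 4.12422 × 8/4 = 8.24844 mol.
Mass of SO2 = 8.24844 mol × 64.06 g/mol = 528.395 g.
Actual mass collected = 528.395 g × 0.765 = 404.222 g.

404.22 g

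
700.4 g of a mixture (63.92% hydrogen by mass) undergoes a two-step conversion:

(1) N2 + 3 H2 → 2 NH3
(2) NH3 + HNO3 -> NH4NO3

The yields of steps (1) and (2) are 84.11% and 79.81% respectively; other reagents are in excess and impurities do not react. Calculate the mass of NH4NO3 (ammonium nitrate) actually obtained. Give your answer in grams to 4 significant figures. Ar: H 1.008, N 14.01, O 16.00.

Pure H2 = 700.4 × 0.6392 = 447.70 g.
M(H2) = 2(1.008) = 2.016 g/mol.
M(NH4NO3) = 2(14.01) + 4(1.008) + 3(16.00) = 80.052 g/mol.
n(H2) = 447.70 / 2.016 = 222.07 mol.
Step 1 (H2:NH3 = 3:2): theoretical n(NH3) = 148.05 mol; at 84.11% yield, n(NH3) = 124.52 mol.
Step 2 (NH3:NH4NO3 = 1:1): theoretical n(NH4NO3) = 124.52 mol, so theoretical mass = 124.52 × 80.052 = 9968.3 g.
At 79.81% yield, actual mass of NH4NO3 = 9968.3 × 0.7981 = 7955.7 g.

7956 g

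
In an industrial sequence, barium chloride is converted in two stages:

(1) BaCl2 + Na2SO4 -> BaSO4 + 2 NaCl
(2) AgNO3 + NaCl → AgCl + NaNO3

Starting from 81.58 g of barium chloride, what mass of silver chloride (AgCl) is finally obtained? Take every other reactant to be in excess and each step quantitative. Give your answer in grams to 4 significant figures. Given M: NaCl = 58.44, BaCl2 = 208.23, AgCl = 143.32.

112.3 g

n(BaCl2) = 81.580 / 208.23 = 0.39178 mol.
Step 1 gives a 1:2 ratio of BaCl2 to NaCl, so n(NaCl) = 0.78356 mol.
In step 2 the NaCl:AgCl ratio is 1:1, so n(AgCl) = 0.78356 mol.
Mass of AgCl = 0.78356 × 143.32 = 112.30 g.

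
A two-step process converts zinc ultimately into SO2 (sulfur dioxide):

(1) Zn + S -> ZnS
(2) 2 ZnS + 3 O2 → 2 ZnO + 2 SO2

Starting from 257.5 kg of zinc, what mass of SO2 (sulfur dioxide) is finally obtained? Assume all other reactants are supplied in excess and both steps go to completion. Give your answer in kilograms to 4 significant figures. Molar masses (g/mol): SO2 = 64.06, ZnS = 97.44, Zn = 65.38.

252.3 kg

257.5 kg = 257500 g.
n(Zn) = 257500 / 65.38 = 3938.5 mol.
Step 1 gives a 1:1 ratio of Zn to ZnS, so n(ZnS) = 3938.5 mol.
In step 2 the ZnS:SO2 ratio is 2:2, so n(SO2) = 3938.5 mol.
Mass of SO2 = 3938.5 × 64.06 = 252300 g = 252.3 kg.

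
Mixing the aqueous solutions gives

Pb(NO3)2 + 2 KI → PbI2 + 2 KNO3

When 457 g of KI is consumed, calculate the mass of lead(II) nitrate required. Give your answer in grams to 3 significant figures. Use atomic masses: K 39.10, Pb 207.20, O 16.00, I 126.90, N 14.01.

M(KI) = 39.10 + 126.90 = 166.00 g/mol.
M(Pb(NO3)2) = 207.20 + 2(14.01) + 6(16.00) = 331.22 g/mol.
n(KI) = 457.0 g / 166.00 g/mol = 2.753 mol.
From the equation the KI:Pb(NO3)2 mole ratio is 2:1, so n(Pb(NO3)2) = 2.753 × 1/2 = 1.377 mol.
Mass of Pb(NO3)2 = 1.377 mol × 331.22 g/mol = 455.9 g.

456 g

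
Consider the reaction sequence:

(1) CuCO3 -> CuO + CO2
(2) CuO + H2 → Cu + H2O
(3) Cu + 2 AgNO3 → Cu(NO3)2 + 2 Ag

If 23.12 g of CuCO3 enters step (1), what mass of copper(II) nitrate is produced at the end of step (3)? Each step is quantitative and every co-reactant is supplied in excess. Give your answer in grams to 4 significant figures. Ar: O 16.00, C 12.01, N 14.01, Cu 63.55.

M(CuCO3) = 63.55 + 12.01 + 3(16.00) = 123.56 g/mol.
M(Cu(NO3)2) = 63.55 + 2(14.01) + 6(16.00) = 187.57 g/mol.
n(CuCO3) = 23.12 / 123.56 = 0.18712 mol.
Reaction (1): CuCO3→CuO ratio 1:1 ⇒ n(CuO) = 0.18712 mol.
Reaction (2): CuO→Cu ratio 1:1 ⇒ n(Cu) = 0.18712 mol.
Reaction (3): Cu→Cu(NO3)2 ratio 1:1 ⇒ n(Cu(NO3)2) = 0.18712 mol.
Mass of Cu(NO3)2 = 0.18712 × 187.57 = 35.097 g.

35.10 g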